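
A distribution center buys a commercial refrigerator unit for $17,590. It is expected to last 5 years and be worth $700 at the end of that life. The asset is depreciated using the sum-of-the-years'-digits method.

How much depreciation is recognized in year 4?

Depreciable base = $17,590 − $700 = $16,890.
Sum of the years' digits = 5+4+3+2+1 = 15.
Year 1: $16,890 × 5/15 = $5,630. Book value $11,960.
Year 2: $16,890 × 4/15 = $4,504. Book value $7,456.
Year 3: $16,890 × 3/15 = $3,378. Book value $4,078.
Year 4: $16,890 × 2/15 = $2,252. Book value $1,826.

$2,252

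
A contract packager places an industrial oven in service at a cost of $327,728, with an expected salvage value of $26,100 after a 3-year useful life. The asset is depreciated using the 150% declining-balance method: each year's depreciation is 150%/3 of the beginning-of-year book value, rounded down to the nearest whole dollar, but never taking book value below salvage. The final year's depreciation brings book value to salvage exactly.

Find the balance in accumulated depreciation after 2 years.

$245,796

Depreciable base = $327,728 − $26,100 = $301,628.
Year 1: ⌊$327,728 × 150%/3⌋ = $163,864. Book value $163,864.
Year 2: ⌊$163,864 × 150%/3⌋ = $81,932. Book value $81,932.
Accumulated through year 2 = $327,728 − $81,932 = $245,796.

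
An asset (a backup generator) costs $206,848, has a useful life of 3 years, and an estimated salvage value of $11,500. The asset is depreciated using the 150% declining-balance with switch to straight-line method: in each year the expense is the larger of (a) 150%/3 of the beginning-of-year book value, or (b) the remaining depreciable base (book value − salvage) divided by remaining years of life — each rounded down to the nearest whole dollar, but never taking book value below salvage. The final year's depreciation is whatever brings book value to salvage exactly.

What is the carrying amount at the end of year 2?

Depreciable base = $206,848 − $11,500 = $195,348.
Year 1: DB = ⌊$206,848 × 150%/3⌋ = $103,424; SL = ⌊$195,348/3⌋ = $65,116 → take DB $103,424. Book value $103,424.
Year 2: DB = ⌊$103,424 × 150%/3⌋ = $51,712; SL = ⌊$91,924/2⌋ = $45,962 → take DB $51,712. Book value $51,712.

$51,712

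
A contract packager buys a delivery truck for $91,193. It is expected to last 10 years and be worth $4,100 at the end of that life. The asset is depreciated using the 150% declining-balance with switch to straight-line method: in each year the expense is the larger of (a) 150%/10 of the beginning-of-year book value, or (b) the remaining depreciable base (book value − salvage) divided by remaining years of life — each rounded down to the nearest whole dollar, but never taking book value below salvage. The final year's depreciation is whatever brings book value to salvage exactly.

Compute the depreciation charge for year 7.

Depreciable base = $91,193 − $4,100 = $87,093.
Year 1: DB = ⌊$91,193 × 150%/10⌋ = $13,678; SL = ⌊$87,093/10⌋ = $8,709 → take DB $13,678. Book value $77,515.
Year 2: DB = ⌊$77,515 × 150%/10⌋ = $11,627; SL = ⌊$73,415/9⌋ = $8,157 → take DB $11,627. Book value $65,888.
Year 3: DB = ⌊$65,888 × 150%/10⌋ = $9,883; SL = ⌊$61,788/8⌋ = $7,723 → take DB $9,883. Book value $56,005.
Year 4: DB = ⌊$56,005 × 150%/10⌋ = $8,400; SL = ⌊$51,905/7⌋ = $7,415 → take DB $8,400. Book value $47,605.
Year 5: DB = ⌊$47,605 × 150%/10⌋ = $7,140; SL = ⌊$43,505/6⌋ = $7,250 → take SL $7,250. Book value $40,355.
Year 6: DB = ⌊$40,355 × 150%/10⌋ = $6,053; SL = ⌊$36,255/5⌋ = $7,251 → take SL $7,251. Book value $33,104.
Year 7: DB = ⌊$33,104 × 150%/10⌋ = $4,965; SL = ⌊$29,004/4⌋ = $7,251 → take SL $7,251. Book value $25,853.

$7,251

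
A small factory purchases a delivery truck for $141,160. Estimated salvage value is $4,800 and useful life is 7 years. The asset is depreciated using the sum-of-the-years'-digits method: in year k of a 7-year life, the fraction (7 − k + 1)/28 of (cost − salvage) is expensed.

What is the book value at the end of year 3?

Depreciable base = $141,160 − $4,800 = $136,360.
Sum of the years' digits = 7+6+5+4+3+2+1 = 28.
Year 1: $136,360 × 7/28 = $34,090. Book value $107,070.
Year 2: $136,360 × 6/28 = $29,220. Book value $77,850.
Year 3: $136,360 × 5/28 = $24,350. Book value $53,500.

$53,500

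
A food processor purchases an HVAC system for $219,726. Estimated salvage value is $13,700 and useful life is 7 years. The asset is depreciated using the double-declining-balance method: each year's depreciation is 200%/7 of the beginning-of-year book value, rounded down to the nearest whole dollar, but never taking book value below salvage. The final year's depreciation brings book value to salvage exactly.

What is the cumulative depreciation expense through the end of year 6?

Depreciable base = $219,726 − $13,700 = $206,026.
Year 1: ⌊$219,726 × 200%/7⌋ = $62,778. Book value $156,948.
Year 2: ⌊$156,948 × 200%/7⌋ = $44,842. Book value $112,106.
Year 3: ⌊$112,106 × 200%/7⌋ = $32,030. Book value $80,076.
Year 4: ⌊$80,076 × 200%/7⌋ = $22,878. Book value $57,198.
Year 5: ⌊$57,198 × 200%/7⌋ = $16,342. Book value $40,856.
Year 6: ⌊$40,856 × 200%/7⌋ = $11,673. Book value $29,183.
Accumulated through year 6 = $219,726 − $29,183 = $190,543.

$190,543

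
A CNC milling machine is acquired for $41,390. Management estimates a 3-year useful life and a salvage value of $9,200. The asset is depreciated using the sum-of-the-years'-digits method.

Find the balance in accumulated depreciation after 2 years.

Depreciable base = $41,390 − $9,200 = $32,190.
Sum of the years' digits = 3+2+1 = 6.
Year 1: $32,190 × 3/6 = $16,095. Book value $25,295.
Year 2: $32,190 × 2/6 = $10,730. Book value $14,565.
Accumulated through year 2 = $41,390 − $14,565 = $26,825.

$26,825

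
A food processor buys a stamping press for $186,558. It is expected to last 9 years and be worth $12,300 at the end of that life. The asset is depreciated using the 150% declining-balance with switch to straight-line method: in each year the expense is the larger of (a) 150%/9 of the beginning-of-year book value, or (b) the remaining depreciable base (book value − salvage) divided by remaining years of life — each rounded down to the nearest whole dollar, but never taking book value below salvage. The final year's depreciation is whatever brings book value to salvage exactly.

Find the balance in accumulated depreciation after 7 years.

$143,190

Depreciable base = $186,558 − $12,300 = $174,258.
Year 1: DB = ⌊$186,558 × 150%/9⌋ = $31,093; SL = ⌊$174,258/9⌋ = $19,362 → take DB $31,093. Book value $155,465.
Year 2: DB = ⌊$155,465 × 150%/9⌋ = $25,910; SL = ⌊$143,165/8⌋ = $17,895 → take DB $25,910. Book value $129,555.
Year 3: DB = ⌊$129,555 × 150%/9⌋ = $21,592; SL = ⌊$117,255/7⌋ = $16,750 → take DB $21,592. Book value $107,963.
Year 4: DB = ⌊$107,963 × 150%/9⌋ = $17,993; SL = ⌊$95,663/6⌋ = $15,943 → take DB $17,993. Book value $89,970.
Year 5: DB = ⌊$89,970 × 150%/9⌋ = $14,995; SL = ⌊$77,670/5⌋ = $15,534 → take SL $15,534. Book value $74,436.
Year 6: DB = ⌊$74,436 × 150%/9⌋ = $12,406; SL = ⌊$62,136/4⌋ = $15,534 → take SL $15,534. Book value $58,902.
Year 7: DB = ⌊$58,902 × 150%/9⌋ = $9,817; SL = ⌊$46,602/3⌋ = $15,534 → take SL $15,534. Book value $43,368.
Accumulated through year 7 = $186,558 − $43,368 = $143,190.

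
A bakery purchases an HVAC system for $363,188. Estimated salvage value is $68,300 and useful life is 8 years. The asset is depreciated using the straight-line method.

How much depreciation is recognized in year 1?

$36,861

Depreciable base = $363,188 − $68,300 = $294,888.
Annual expense = $294,888 / 8 = $36,861.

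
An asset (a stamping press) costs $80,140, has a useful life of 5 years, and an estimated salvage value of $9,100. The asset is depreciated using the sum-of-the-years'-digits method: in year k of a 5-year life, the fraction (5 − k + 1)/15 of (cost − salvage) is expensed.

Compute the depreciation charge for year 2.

Depreciable base = $80,140 − $9,100 = $71,040.
Sum of the years' digits = 5+4+3+2+1 = 15.
Year 1: $71,040 × 5/15 = $23,680. Book value $56,460.
Year 2: $71,040 × 4/15 = $18,944. Book value $37,516.

$18,944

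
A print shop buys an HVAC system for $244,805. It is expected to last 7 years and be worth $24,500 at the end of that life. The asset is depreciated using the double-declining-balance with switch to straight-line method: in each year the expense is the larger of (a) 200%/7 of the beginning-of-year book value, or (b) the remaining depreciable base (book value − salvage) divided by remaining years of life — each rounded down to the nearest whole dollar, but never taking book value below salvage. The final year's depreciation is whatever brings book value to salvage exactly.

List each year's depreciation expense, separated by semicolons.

Depreciable base = $244,805 − $24,500 = $220,305.
Year 1: DB = ⌊$244,805 × 200%/7⌋ = $69,944; SL = ⌊$220,305/7⌋ = $31,472 → take DB $69,944. Book value $174,861.
Year 2: DB = ⌊$174,861 × 200%/7⌋ = $49,960; SL = ⌊$150,361/6⌋ = $25,060 → take DB $49,960. Book value $124,901.
Year 3: DB = ⌊$124,901 × 200%/7⌋ = $35,686; SL = ⌊$100,401/5⌋ = $20,080 → take DB $35,686. Book value $89,215.
Year 4: DB = ⌊$89,215 × 200%/7⌋ = $25,490; SL = ⌊$64,715/4⌋ = $16,178 → take DB $25,490. Book value $63,725.
Year 5: DB = ⌊$63,725 × 200%/7⌋ = $18,207; SL = ⌊$39,225/3⌋ = $13,075 → take DB $18,207. Book value $45,518.
Year 6: DB = ⌊$45,518 × 200%/7⌋ = $13,005; SL = ⌊$21,018/2⌋ = $10,509 → take DB $13,005. Book value $32,513.
Year 7 (final): $32,513 − $24,500 = $8,013. Book value $24,500.

$69,944; $49,960; $35,686; $25,490; $18,207; $13,005; $8,013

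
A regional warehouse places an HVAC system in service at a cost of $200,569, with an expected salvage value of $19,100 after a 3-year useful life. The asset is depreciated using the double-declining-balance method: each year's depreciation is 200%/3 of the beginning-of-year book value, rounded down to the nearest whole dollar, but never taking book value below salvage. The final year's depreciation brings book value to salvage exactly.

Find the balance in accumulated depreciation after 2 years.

Depreciable base = $200,569 − $19,100 = $181,469.
Year 1: ⌊$200,569 × 200%/3⌋ = $133,712. Book value $66,857.
Year 2: ⌊$66,857 × 200%/3⌋ = $44,571. Book value $22,286.
Accumulated through year 2 = $200,569 − $22,286 = $178,283.

$178,283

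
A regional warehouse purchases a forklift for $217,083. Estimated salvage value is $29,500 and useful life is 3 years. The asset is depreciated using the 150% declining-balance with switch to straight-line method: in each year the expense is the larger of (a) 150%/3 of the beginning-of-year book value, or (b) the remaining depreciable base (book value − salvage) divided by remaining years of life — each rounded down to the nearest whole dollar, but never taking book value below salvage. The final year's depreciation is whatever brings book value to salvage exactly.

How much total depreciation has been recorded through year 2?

Depreciable base = $217,083 − $29,500 = $187,583.
Year 1: DB = ⌊$217,083 × 150%/3⌋ = $108,541; SL = ⌊$187,583/3⌋ = $62,527 → take DB $108,541. Book value $108,542.
Year 2: DB = ⌊$108,542 × 150%/3⌋ = $54,271; SL = ⌊$79,042/2⌋ = $39,521 → take DB $54,271. Book value $54,271.
Accumulated through year 2 = $217,083 − $54,271 = $162,812.

$162,812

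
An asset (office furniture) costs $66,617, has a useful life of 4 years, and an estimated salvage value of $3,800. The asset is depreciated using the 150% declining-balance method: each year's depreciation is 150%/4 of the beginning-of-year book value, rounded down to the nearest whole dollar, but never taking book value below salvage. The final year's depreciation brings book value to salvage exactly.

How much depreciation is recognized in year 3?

Depreciable base = $66,617 − $3,800 = $62,817.
Year 1: ⌊$66,617 × 150%/4⌋ = $24,981. Book value $41,636.
Year 2: ⌊$41,636 × 150%/4⌋ = $15,613. Book value $26,023.
Year 3: ⌊$26,023 × 150%/4⌋ = $9,758. Book value $16,265.

$9,758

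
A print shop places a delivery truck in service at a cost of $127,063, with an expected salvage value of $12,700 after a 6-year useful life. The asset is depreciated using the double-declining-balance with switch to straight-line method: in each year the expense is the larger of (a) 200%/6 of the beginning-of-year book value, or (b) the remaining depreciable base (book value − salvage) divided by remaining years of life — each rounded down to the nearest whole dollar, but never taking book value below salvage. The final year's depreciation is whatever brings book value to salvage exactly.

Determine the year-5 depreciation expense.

$8,366

Depreciable base = $127,063 − $12,700 = $114,363.
Year 1: DB = ⌊$127,063 × 200%/6⌋ = $42,354; SL = ⌊$114,363/6⌋ = $19,060 → take DB $42,354. Book value $84,709.
Year 2: DB = ⌊$84,709 × 200%/6⌋ = $28,236; SL = ⌊$72,009/5⌋ = $14,401 → take DB $28,236. Book value $56,473.
Year 3: DB = ⌊$56,473 × 200%/6⌋ = $18,824; SL = ⌊$43,773/4⌋ = $10,943 → take DB $18,824. Book value $37,649.
Year 4: DB = ⌊$37,649 × 200%/6⌋ = $12,549; SL = ⌊$24,949/3⌋ = $8,316 → take DB $12,549. Book value $25,100.
Year 5: DB = ⌊$25,100 × 200%/6⌋ = $8,366; SL = ⌊$12,400/2⌋ = $6,200 → take DB $8,366. Book value $16,734.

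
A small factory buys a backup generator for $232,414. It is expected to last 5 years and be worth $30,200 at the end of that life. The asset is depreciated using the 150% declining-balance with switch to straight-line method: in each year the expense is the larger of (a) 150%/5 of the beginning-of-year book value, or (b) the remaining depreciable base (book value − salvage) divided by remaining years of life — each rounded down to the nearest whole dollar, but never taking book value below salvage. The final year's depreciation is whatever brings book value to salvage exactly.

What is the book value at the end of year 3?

Depreciable base = $232,414 − $30,200 = $202,214.
Year 1: DB = ⌊$232,414 × 150%/5⌋ = $69,724; SL = ⌊$202,214/5⌋ = $40,442 → take DB $69,724. Book value $162,690.
Year 2: DB = ⌊$162,690 × 150%/5⌋ = $48,807; SL = ⌊$132,490/4⌋ = $33,122 → take DB $48,807. Book value $113,883.
Year 3: DB = ⌊$113,883 × 150%/5⌋ = $34,164; SL = ⌊$83,683/3⌋ = $27,894 → take DB $34,164. Book value $79,719.

$79,719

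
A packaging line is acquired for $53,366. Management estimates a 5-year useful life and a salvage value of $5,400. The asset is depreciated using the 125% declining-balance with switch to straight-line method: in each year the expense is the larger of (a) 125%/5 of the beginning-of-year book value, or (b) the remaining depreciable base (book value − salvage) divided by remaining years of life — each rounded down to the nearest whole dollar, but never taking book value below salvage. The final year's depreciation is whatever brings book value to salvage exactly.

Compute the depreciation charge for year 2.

$10,006

Depreciable base = $53,366 − $5,400 = $47,966.
Year 1: DB = ⌊$53,366 × 125%/5⌋ = $13,341; SL = ⌊$47,966/5⌋ = $9,593 → take DB $13,341. Book value $40,025.
Year 2: DB = ⌊$40,025 × 125%/5⌋ = $10,006; SL = ⌊$34,625/4⌋ = $8,656 → take DB $10,006. Book value $30,019.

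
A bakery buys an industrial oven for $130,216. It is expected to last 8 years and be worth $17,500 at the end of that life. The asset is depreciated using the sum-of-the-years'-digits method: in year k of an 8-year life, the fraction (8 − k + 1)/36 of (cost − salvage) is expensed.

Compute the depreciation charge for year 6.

$9,393

Depreciable base = $130,216 − $17,500 = $112,716.
Sum of the years' digits = 8+7+6+5+4+3+2+1 = 36.
Year 1: $112,716 × 8/36 = $25,048. Book value $105,168.
Year 2: $112,716 × 7/36 = $21,917. Book value $83,251.
Year 3: $112,716 × 6/36 = $18,786. Book value $64,465.
Year 4: $112,716 × 5/36 = $15,655. Book value $48,810.
Year 5: $112,716 × 4/36 = $12,524. Book value $36,286.
Year 6: $112,716 × 3/36 = $9,393. Book value $26,893.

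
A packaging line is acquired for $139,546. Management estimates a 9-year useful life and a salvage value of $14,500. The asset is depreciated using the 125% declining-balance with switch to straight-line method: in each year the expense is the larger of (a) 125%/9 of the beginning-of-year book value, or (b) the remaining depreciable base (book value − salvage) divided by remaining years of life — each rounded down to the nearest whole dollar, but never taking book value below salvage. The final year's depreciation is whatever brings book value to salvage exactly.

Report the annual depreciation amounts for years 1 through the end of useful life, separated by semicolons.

Depreciable base = $139,546 − $14,500 = $125,046.
Year 1: DB = ⌊$139,546 × 125%/9⌋ = $19,381; SL = ⌊$125,046/9⌋ = $13,894 → take DB $19,381. Book value $120,165.
Year 2: DB = ⌊$120,165 × 125%/9⌋ = $16,689; SL = ⌊$105,665/8⌋ = $13,208 → take DB $16,689. Book value $103,476.
Year 3: DB = ⌊$103,476 × 125%/9⌋ = $14,371; SL = ⌊$88,976/7⌋ = $12,710 → take DB $14,371. Book value $89,105.
Year 4: DB = ⌊$89,105 × 125%/9⌋ = $12,375; SL = ⌊$74,605/6⌋ = $12,434 → take SL $12,434. Book value $76,671.
Year 5: DB = ⌊$76,671 × 125%/9⌋ = $10,648; SL = ⌊$62,171/5⌋ = $12,434 → take SL $12,434. Book value $64,237.
Year 6: DB = ⌊$64,237 × 125%/9⌋ = $8,921; SL = ⌊$49,737/4⌋ = $12,434 → take SL $12,434. Book value $51,803.
Year 7: DB = ⌊$51,803 × 125%/9⌋ = $7,194; SL = ⌊$37,303/3⌋ = $12,434 → take SL $12,434. Book value $39,369.
Year 8: DB = ⌊$39,369 × 125%/9⌋ = $5,467; SL = ⌊$24,869/2⌋ = $12,434 → take SL $12,434. Book value $26,935.
Year 9 (final): $26,935 − $14,500 = $12,435. Book value $14,500.

$19,381; $16,689; $14,371; $12,434; $12,434; $12,434; $12,434; $12,434; $12,435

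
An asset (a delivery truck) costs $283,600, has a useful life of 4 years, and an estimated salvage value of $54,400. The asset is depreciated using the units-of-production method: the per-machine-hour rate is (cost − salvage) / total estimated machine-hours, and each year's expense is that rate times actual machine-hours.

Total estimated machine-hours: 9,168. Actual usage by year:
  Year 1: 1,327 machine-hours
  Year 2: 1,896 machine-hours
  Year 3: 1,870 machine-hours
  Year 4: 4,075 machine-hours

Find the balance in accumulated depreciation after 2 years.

Depreciable base = $283,600 − $54,400 = $229,200.
Rate = $229,200 / 9,168 machine-hours = $25 per machine-hour.
Year 1: 1,327 × $25 = $33,175. Book value $250,425.
Year 2: 1,896 × $25 = $47,400. Book value $203,025.
Accumulated through year 2 = $283,600 − $203,025 = $80,575.

$80,575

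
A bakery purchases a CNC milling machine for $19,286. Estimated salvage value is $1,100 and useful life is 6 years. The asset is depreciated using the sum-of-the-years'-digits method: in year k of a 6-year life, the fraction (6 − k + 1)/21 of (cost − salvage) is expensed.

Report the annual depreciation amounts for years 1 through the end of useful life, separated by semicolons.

$5,196; $4,330; $3,464; $2,598; $1,732; $866

Depreciable base = $19,286 − $1,100 = $18,186.
Sum of the years' digits = 6+5+4+3+2+1 = 21.
Year 1: $18,186 × 6/21 = $5,196. Book value $14,090.
Year 2: $18,186 × 5/21 = $4,330. Book value $9,760.
Year 3: $18,186 × 4/21 = $3,464. Book value $6,296.
Year 4: $18,186 × 3/21 = $2,598. Book value $3,698.
Year 5: $18,186 × 2/21 = $1,732. Book value $1,966.
Year 6: $18,186 × 1/21 = $866. Book value $1,100.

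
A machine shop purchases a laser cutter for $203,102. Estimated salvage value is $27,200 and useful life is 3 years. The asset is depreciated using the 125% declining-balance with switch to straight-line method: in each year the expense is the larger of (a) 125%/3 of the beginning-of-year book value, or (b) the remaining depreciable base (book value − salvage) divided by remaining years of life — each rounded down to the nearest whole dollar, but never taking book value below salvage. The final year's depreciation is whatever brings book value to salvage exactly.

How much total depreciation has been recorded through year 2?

Depreciable base = $203,102 − $27,200 = $175,902.
Year 1: DB = ⌊$203,102 × 125%/3⌋ = $84,625; SL = ⌊$175,902/3⌋ = $58,634 → take DB $84,625. Book value $118,477.
Year 2: DB = ⌊$118,477 × 125%/3⌋ = $49,365; SL = ⌊$91,277/2⌋ = $45,638 → take DB $49,365. Book value $69,112.
Accumulated through year 2 = $203,102 − $69,112 = $133,990.

$133,990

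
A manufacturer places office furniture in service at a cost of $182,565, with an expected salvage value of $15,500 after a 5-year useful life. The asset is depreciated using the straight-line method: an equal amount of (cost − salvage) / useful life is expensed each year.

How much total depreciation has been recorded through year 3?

$100,239

Depreciable base = $182,565 − $15,500 = $167,065.
Annual expense = $167,065 / 5 = $33,413.
End of year 1: book value $149,152.
End of year 2: book value $115,739.
End of year 3: book value $82,326.
Accumulated through year 3 = $182,565 − $82,326 = $100,239.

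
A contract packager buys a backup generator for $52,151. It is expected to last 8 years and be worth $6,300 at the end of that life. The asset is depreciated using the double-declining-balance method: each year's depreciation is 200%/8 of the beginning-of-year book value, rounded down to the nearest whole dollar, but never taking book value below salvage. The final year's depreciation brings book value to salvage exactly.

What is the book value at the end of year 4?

Depreciable base = $52,151 − $6,300 = $45,851.
Year 1: ⌊$52,151 × 200%/8⌋ = $13,037. Book value $39,114.
Year 2: ⌊$39,114 × 200%/8⌋ = $9,778. Book value $29,336.
Year 3: ⌊$29,336 × 200%/8⌋ = $7,334. Book value $22,002.
Year 4: ⌊$22,002 × 200%/8⌋ = $5,500. Book value $16,502.

$16,502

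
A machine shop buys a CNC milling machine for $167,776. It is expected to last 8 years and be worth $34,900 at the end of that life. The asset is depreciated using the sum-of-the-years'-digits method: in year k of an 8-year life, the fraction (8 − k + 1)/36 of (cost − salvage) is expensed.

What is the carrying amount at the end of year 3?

Depreciable base = $167,776 − $34,900 = $132,876.
Sum of the years' digits = 8+7+6+5+4+3+2+1 = 36.
Year 1: $132,876 × 8/36 = $29,528. Book value $138,248.
Year 2: $132,876 × 7/36 = $25,837. Book value $112,411.
Year 3: $132,876 × 6/36 = $22,146. Book value $90,265.

$90,265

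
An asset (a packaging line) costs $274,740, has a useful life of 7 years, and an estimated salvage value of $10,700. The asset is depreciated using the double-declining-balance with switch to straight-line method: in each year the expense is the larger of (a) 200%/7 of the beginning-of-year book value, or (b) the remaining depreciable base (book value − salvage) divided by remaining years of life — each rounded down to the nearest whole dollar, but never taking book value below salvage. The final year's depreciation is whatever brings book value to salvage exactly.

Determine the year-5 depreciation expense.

$20,433

Depreciable base = $274,740 − $10,700 = $264,040.
Year 1: DB = ⌊$274,740 × 200%/7⌋ = $78,497; SL = ⌊$264,040/7⌋ = $37,720 → take DB $78,497. Book value $196,243.
Year 2: DB = ⌊$196,243 × 200%/7⌋ = $56,069; SL = ⌊$185,543/6⌋ = $30,923 → take DB $56,069. Book value $140,174.
Year 3: DB = ⌊$140,174 × 200%/7⌋ = $40,049; SL = ⌊$129,474/5⌋ = $25,894 → take DB $40,049. Book value $100,125.
Year 4: DB = ⌊$100,125 × 200%/7⌋ = $28,607; SL = ⌊$89,425/4⌋ = $22,356 → take DB $28,607. Book value $71,518.
Year 5: DB = ⌊$71,518 × 200%/7⌋ = $20,433; SL = ⌊$60,818/3⌋ = $20,272 → take DB $20,433. Book value $51,085.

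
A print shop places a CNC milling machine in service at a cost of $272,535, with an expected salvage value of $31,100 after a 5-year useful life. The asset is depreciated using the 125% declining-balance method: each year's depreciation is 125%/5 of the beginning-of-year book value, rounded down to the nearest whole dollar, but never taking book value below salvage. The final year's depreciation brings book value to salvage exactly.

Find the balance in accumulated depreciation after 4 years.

$186,302

Depreciable base = $272,535 − $31,100 = $241,435.
Year 1: ⌊$272,535 × 125%/5⌋ = $68,133. Book value $204,402.
Year 2: ⌊$204,402 × 125%/5⌋ = $51,100. Book value $153,302.
Year 3: ⌊$153,302 × 125%/5⌋ = $38,325. Book value $114,977.
Year 4: ⌊$114,977 × 125%/5⌋ = $28,744. Book value $86,233.
Accumulated through year 4 = $272,535 − $86,233 = $186,302.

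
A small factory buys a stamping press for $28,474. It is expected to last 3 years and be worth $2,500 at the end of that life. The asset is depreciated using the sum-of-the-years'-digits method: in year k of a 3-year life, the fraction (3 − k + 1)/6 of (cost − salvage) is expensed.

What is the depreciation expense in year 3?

Depreciable base = $28,474 − $2,500 = $25,974.
Sum of the years' digits = 3+2+1 = 6.
Year 1: $25,974 × 3/6 = $12,987. Book value $15,487.
Year 2: $25,974 × 2/6 = $8,658. Book value $6,829.
Year 3: $25,974 × 1/6 = $4,329. Book value $2,500.

$4,329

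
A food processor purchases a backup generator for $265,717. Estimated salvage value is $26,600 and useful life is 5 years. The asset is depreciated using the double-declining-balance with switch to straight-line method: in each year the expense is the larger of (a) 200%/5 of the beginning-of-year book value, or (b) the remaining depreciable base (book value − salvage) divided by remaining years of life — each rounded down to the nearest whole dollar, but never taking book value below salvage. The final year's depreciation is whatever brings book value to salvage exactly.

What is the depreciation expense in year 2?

$63,772

Depreciable base = $265,717 − $26,600 = $239,117.
Year 1: DB = ⌊$265,717 × 200%/5⌋ = $106,286; SL = ⌊$239,117/5⌋ = $47,823 → take DB $106,286. Book value $159,431.
Year 2: DB = ⌊$159,431 × 200%/5⌋ = $63,772; SL = ⌊$132,831/4⌋ = $33,207 → take DB $63,772. Book value $95,659.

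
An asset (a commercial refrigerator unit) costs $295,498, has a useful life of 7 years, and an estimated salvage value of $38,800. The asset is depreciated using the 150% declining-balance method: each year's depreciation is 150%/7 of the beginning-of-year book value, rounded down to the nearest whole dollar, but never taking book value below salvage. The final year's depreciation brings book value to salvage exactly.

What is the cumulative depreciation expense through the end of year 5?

Depreciable base = $295,498 − $38,800 = $256,698.
Year 1: ⌊$295,498 × 150%/7⌋ = $63,321. Book value $232,177.
Year 2: ⌊$232,177 × 150%/7⌋ = $49,752. Book value $182,425.
Year 3: ⌊$182,425 × 150%/7⌋ = $39,091. Book value $143,334.
Year 4: ⌊$143,334 × 150%/7⌋ = $30,714. Book value $112,620.
Year 5: ⌊$112,620 × 150%/7⌋ = $24,132. Book value $88,488.
Accumulated through year 5 = $295,498 − $88,488 = $207,010.

$207,010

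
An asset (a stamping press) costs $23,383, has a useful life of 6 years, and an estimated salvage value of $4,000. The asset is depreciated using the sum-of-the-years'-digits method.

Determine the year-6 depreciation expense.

Depreciable base = $23,383 − $4,000 = $19,383.
Sum of the years' digits = 6+5+4+3+2+1 = 21.
Year 1: $19,383 × 6/21 = $5,538. Book value $17,845.
Year 2: $19,383 × 5/21 = $4,615. Book value $13,230.
Year 3: $19,383 × 4/21 = $3,692. Book value $9,538.
Year 4: $19,383 × 3/21 = $2,769. Book value $6,769.
Year 5: $19,383 × 2/21 = $1,846. Book value $4,923.
Year 6: $19,383 × 1/21 = $923. Book value $4,000.

$923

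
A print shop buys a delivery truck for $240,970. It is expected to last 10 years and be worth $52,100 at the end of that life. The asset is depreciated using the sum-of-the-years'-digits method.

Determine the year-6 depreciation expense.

$17,170

Depreciable base = $240,970 − $52,100 = $188,870.
Sum of the years' digits = 10+9+8+7+6+5+4+3+2+1 = 55.
Year 1: $188,870 × 10/55 = $34,340. Book value $206,630.
Year 2: $188,870 × 9/55 = $30,906. Book value $175,724.
Year 3: $188,870 × 8/55 = $27,472. Book value $148,252.
Year 4: $188,870 × 7/55 = $24,038. Book value $124,214.
Year 5: $188,870 × 6/55 = $20,604. Book value $103,610.
Year 6: $188,870 × 5/55 = $17,170. Book value $86,440.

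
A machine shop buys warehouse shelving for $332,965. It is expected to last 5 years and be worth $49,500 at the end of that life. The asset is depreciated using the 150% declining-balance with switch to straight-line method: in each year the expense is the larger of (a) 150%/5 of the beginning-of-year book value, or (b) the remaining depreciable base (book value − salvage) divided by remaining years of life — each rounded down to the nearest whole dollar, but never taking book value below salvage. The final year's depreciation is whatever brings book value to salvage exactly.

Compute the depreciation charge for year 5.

$30,446

Depreciable base = $332,965 − $49,500 = $283,465.
Year 1: DB = ⌊$332,965 × 150%/5⌋ = $99,889; SL = ⌊$283,465/5⌋ = $56,693 → take DB $99,889. Book value $233,076.
Year 2: DB = ⌊$233,076 × 150%/5⌋ = $69,922; SL = ⌊$183,576/4⌋ = $45,894 → take DB $69,922. Book value $163,154.
Year 3: DB = ⌊$163,154 × 150%/5⌋ = $48,946; SL = ⌊$113,654/3⌋ = $37,884 → take DB $48,946. Book value $114,208.
Year 4: DB = ⌊$114,208 × 150%/5⌋ = $34,262; SL = ⌊$64,708/2⌋ = $32,354 → take DB $34,262. Book value $79,946.
Year 5 (final): $79,946 − $49,500 = $30,446. Book value $49,500.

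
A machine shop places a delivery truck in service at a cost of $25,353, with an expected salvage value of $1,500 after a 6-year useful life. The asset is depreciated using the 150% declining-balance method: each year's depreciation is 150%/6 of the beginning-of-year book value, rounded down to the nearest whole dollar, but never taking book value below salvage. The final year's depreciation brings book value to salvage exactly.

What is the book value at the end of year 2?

Depreciable base = $25,353 − $1,500 = $23,853.
Year 1: ⌊$25,353 × 150%/6⌋ = $6,338. Book value $19,015.
Year 2: ⌊$19,015 × 150%/6⌋ = $4,753. Book value $14,262.

$14,262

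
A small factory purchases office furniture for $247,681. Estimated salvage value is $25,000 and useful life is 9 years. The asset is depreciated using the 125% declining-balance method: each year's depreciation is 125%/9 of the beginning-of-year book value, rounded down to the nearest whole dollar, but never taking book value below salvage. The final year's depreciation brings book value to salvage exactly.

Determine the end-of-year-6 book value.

$100,985

Depreciable base = $247,681 − $25,000 = $222,681.
Year 1: ⌊$247,681 × 125%/9⌋ = $34,400. Book value $213,281.
Year 2: ⌊$213,281 × 125%/9⌋ = $29,622. Book value $183,659.
Year 3: ⌊$183,659 × 125%/9⌋ = $25,508. Book value $158,151.
Year 4: ⌊$158,151 × 125%/9⌋ = $21,965. Book value $136,186.
Year 5: ⌊$136,186 × 125%/9⌋ = $18,914. Book value $117,272.
Year 6: ⌊$117,272 × 125%/9⌋ = $16,287. Book value $100,985.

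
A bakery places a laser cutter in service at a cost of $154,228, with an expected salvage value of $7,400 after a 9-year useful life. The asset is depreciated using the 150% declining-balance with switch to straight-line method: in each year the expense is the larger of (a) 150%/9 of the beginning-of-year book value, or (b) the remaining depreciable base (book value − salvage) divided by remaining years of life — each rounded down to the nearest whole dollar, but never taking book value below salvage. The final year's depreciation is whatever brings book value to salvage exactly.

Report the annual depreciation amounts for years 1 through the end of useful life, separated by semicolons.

Depreciable base = $154,228 − $7,400 = $146,828.
Year 1: DB = ⌊$154,228 × 150%/9⌋ = $25,704; SL = ⌊$146,828/9⌋ = $16,314 → take DB $25,704. Book value $128,524.
Year 2: DB = ⌊$128,524 × 150%/9⌋ = $21,420; SL = ⌊$121,124/8⌋ = $15,140 → take DB $21,420. Book value $107,104.
Year 3: DB = ⌊$107,104 × 150%/9⌋ = $17,850; SL = ⌊$99,704/7⌋ = $14,243 → take DB $17,850. Book value $89,254.
Year 4: DB = ⌊$89,254 × 150%/9⌋ = $14,875; SL = ⌊$81,854/6⌋ = $13,642 → take DB $14,875. Book value $74,379.
Year 5: DB = ⌊$74,379 × 150%/9⌋ = $12,396; SL = ⌊$66,979/5⌋ = $13,395 → take SL $13,395. Book value $60,984.
Year 6: DB = ⌊$60,984 × 150%/9⌋ = $10,164; SL = ⌊$53,584/4⌋ = $13,396 → take SL $13,396. Book value $47,588.
Year 7: DB = ⌊$47,588 × 150%/9⌋ = $7,931; SL = ⌊$40,188/3⌋ = $13,396 → take SL $13,396. Book value $34,192.
Year 8: DB = ⌊$34,192 × 150%/9⌋ = $5,698; SL = ⌊$26,792/2⌋ = $13,396 → take SL $13,396. Book value $20,796.
Year 9 (final): $20,796 − $7,400 = $13,396. Book value $7,400.

$25,704; $21,420; $17,850; $14,875; $13,395; $13,396; $13,396; $13,396; $13,396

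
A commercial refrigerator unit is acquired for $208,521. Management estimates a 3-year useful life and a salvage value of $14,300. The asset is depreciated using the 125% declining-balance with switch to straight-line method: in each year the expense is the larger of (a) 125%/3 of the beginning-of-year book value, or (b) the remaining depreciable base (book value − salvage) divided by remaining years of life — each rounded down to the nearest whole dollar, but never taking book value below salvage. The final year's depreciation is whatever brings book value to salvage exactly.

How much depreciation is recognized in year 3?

$53,669

Depreciable base = $208,521 − $14,300 = $194,221.
Year 1: DB = ⌊$208,521 × 125%/3⌋ = $86,883; SL = ⌊$194,221/3⌋ = $64,740 → take DB $86,883. Book value $121,638.
Year 2: DB = ⌊$121,638 × 125%/3⌋ = $50,682; SL = ⌊$107,338/2⌋ = $53,669 → take SL $53,669. Book value $67,969.
Year 3 (final): $67,969 − $14,300 = $53,669. Book value $14,300.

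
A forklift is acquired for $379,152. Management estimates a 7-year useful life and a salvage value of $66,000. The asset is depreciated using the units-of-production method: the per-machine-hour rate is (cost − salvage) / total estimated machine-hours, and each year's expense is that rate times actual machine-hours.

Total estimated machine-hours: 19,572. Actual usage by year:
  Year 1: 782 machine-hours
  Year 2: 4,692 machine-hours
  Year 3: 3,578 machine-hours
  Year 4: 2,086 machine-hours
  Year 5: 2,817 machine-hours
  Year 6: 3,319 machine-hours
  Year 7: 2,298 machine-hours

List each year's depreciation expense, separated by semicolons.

Depreciable base = $379,152 − $66,000 = $313,152.
Rate = $313,152 / 19,572 machine-hours = $16 per machine-hour.
Year 1: 782 × $16 = $12,512. Book value $366,640.
Year 2: 4,692 × $16 = $75,072. Book value $291,568.
Year 3: 3,578 × $16 = $57,248. Book value $234,320.
Year 4: 2,086 × $16 = $33,376. Book value $200,944.
Year 5: 2,817 × $16 = $45,072. Book value $155,872.
Year 6: 3,319 × $16 = $53,104. Book value $102,768.
Year 7: 2,298 × $16 = $36,768. Book value $66,000.

$12,512; $75,072; $57,248; $33,376; $45,072; $53,104; $36,768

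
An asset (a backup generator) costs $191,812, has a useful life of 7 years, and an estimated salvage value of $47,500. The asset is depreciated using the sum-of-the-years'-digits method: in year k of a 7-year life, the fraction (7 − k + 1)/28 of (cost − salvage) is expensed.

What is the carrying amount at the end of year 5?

$62,962

Depreciable base = $191,812 − $47,500 = $144,312.
Sum of the years' digits = 7+6+5+4+3+2+1 = 28.
Year 1: $144,312 × 7/28 = $36,078. Book value $155,734.
Year 2: $144,312 × 6/28 = $30,924. Book value $124,810.
Year 3: $144,312 × 5/28 = $25,770. Book value $99,040.
Year 4: $144,312 × 4/28 = $20,616. Book value $78,424.
Year 5: $144,312 × 3/28 = $15,462. Book value $62,962.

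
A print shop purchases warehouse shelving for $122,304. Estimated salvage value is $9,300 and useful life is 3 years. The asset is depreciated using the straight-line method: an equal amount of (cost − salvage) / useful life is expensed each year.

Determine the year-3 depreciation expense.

$37,668

Depreciable base = $122,304 − $9,300 = $113,004.
Annual expense = $113,004 / 3 = $37,668.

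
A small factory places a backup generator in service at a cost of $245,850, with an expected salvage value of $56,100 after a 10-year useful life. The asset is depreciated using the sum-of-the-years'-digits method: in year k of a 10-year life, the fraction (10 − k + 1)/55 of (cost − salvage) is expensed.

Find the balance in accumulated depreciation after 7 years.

$169,050

Depreciable base = $245,850 − $56,100 = $189,750.
Sum of the years' digits = 10+9+8+7+6+5+4+3+2+1 = 55.
Year 1: $189,750 × 10/55 = $34,500. Book value $211,350.
Year 2: $189,750 × 9/55 = $31,050. Book value $180,300.
Year 3: $189,750 × 8/55 = $27,600. Book value $152,700.
Year 4: $189,750 × 7/55 = $24,150. Book value $128,550.
Year 5: $189,750 × 6/55 = $20,700. Book value $107,850.
Year 6: $189,750 × 5/55 = $17,250. Book value $90,600.
Year 7: $189,750 × 4/55 = $13,800. Book value $76,800.
Accumulated through year 7 = $245,850 − $76,800 = $169,050.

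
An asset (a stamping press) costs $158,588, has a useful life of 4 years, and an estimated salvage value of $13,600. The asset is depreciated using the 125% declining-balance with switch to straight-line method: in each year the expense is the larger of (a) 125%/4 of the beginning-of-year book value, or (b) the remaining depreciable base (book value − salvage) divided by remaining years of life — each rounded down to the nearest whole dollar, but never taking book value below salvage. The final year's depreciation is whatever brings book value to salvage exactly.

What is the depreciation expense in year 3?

Depreciable base = $158,588 − $13,600 = $144,988.
Year 1: DB = ⌊$158,588 × 125%/4⌋ = $49,558; SL = ⌊$144,988/4⌋ = $36,247 → take DB $49,558. Book value $109,030.
Year 2: DB = ⌊$109,030 × 125%/4⌋ = $34,071; SL = ⌊$95,430/3⌋ = $31,810 → take DB $34,071. Book value $74,959.
Year 3: DB = ⌊$74,959 × 125%/4⌋ = $23,424; SL = ⌊$61,359/2⌋ = $30,679 → take SL $30,679. Book value $44,280.

$30,679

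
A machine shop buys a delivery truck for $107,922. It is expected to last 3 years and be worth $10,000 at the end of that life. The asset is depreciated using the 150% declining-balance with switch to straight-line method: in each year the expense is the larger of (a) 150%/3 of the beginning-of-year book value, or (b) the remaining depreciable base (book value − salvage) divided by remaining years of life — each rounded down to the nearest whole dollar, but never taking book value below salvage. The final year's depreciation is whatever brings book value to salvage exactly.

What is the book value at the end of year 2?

$26,981

Depreciable base = $107,922 − $10,000 = $97,922.
Year 1: DB = ⌊$107,922 × 150%/3⌋ = $53,961; SL = ⌊$97,922/3⌋ = $32,640 → take DB $53,961. Book value $53,961.
Year 2: DB = ⌊$53,961 × 150%/3⌋ = $26,980; SL = ⌊$43,961/2⌋ = $21,980 → take DB $26,980. Book value $26,981.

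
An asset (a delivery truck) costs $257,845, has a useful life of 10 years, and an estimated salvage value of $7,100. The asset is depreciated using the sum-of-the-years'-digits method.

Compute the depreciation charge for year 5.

$27,354

Depreciable base = $257,845 − $7,100 = $250,745.
Sum of the years' digits = 10+9+8+7+6+5+4+3+2+1 = 55.
Year 1: $250,745 × 10/55 = $45,590. Book value $212,255.
Year 2: $250,745 × 9/55 = $41,031. Book value $171,224.
Year 3: $250,745 × 8/55 = $36,472. Book value $134,752.
Year 4: $250,745 × 7/55 = $31,913. Book value $102,839.
Year 5: $250,745 × 6/55 = $27,354. Book value $75,485.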